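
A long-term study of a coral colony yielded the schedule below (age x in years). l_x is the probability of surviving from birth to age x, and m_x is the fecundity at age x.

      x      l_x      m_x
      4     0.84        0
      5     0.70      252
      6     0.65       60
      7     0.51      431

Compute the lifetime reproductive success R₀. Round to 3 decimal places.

R₀ = Σ l_x m_x:
  age 4: 0.84 × 0 = 0.0000
  age 5: 0.70 × 252 = 176.4000
  age 6: 0.65 × 60 = 39.0000
  age 7: 0.51 × 431 = 219.8100
R₀ = 0.0000 + 176.4000 + 39.0000 + 219.8100 = 435.2100

435.210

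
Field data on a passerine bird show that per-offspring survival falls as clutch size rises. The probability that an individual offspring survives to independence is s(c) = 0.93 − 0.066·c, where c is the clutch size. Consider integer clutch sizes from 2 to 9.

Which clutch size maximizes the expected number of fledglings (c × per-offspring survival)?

7

Expected fledglings = c × s(c):
  c=2: 2 × 0.798 = 1.596
  c=3: 3 × 0.732 = 2.196
  c=4: 4 × 0.666 = 2.664
  c=5: 5 × 0.600 = 3.000
  c=6: 6 × 0.534 = 3.204
  c=7: 7 × 0.468 = 3.276
  c=8: 8 × 0.402 = 3.216
  c=9: 9 × 0.336 = 3.024
Maximum at c = 7 (3.276 fledglings).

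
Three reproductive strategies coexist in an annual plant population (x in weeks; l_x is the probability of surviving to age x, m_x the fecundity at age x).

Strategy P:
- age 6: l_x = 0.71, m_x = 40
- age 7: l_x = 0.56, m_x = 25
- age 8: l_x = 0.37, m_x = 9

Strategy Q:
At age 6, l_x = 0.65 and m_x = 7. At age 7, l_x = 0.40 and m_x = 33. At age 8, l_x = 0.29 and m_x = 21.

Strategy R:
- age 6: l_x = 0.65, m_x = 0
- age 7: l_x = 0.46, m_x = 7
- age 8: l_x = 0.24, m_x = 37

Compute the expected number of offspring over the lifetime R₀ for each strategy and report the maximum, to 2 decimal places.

45.73

Strategy P: R₀ = 0.71×40 + 0.56×25 + 0.37×9 = 45.7300
Strategy Q: R₀ = 0.65×7 + 0.40×33 + 0.29×21 = 23.8400
Strategy R: R₀ = 0.65×0 + 0.46×7 + 0.24×37 = 12.1000
Highest R₀: strategy P with 45.7300.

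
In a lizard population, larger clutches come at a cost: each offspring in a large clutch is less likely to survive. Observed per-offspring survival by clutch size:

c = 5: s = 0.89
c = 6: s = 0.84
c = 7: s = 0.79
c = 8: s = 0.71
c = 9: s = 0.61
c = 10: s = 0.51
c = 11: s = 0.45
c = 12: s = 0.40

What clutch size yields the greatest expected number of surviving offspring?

Expected surviving offspring = c × s(c):
  c=5: 5 × 0.89 = 4.450
  c=6: 6 × 0.84 = 5.040
  c=7: 7 × 0.79 = 5.530
  c=8: 8 × 0.71 = 5.680
  c=9: 9 × 0.61 = 5.490
  c=10: 10 × 0.51 = 5.100
  c=11: 11 × 0.45 = 4.950
  c=12: 12 × 0.40 = 4.800
Maximum at c = 8 (5.680 surviving offspring).

8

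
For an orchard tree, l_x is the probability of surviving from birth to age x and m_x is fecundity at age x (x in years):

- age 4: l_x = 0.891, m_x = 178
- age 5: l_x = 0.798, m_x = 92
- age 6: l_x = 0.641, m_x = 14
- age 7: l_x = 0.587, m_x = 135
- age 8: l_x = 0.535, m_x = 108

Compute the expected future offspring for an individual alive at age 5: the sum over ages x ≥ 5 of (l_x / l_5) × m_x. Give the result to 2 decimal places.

274.96

l_5 = 0.798. Conditional survival from age 5 to x is l_x / l_5.
  x=5: (0.798/0.798) × 92 = 92.0000
  x=6: (0.641/0.798) × 14 = 11.2456
  x=7: (0.587/0.798) × 135 = 99.3045
  x=8: (0.535/0.798) × 108 = 72.4060
Sum = 92.0000 + 11.2456 + 99.3045 + 72.4060 = 274.9561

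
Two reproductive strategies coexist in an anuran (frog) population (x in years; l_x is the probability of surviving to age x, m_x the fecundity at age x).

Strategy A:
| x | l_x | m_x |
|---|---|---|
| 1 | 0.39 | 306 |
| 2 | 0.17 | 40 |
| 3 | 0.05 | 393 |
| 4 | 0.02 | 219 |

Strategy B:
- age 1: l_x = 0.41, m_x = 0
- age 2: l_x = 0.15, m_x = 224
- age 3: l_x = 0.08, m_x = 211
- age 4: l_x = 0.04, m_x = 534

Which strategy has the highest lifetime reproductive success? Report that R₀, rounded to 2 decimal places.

Strategy A: R₀ = 0.39×306 + 0.17×40 + 0.05×393 + 0.02×219 = 150.1700
Strategy B: R₀ = 0.41×0 + 0.15×224 + 0.08×211 + 0.04×534 = 71.8400
Highest R₀: strategy A with 150.1700.

150.17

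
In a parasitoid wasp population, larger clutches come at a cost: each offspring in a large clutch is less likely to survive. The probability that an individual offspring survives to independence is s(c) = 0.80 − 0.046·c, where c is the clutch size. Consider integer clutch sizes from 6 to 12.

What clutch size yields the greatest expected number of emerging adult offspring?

9

Expected emerging adult offspring = c × s(c):
  c=6: 6 × 0.524 = 3.144
  c=7: 7 × 0.478 = 3.346
  c=8: 8 × 0.432 = 3.456
  c=9: 9 × 0.386 = 3.474
  c=10: 10 × 0.340 = 3.400
  c=11: 11 × 0.294 = 3.234
  c=12: 12 × 0.248 = 2.976
Maximum at c = 9 (3.474 emerging adult offspring).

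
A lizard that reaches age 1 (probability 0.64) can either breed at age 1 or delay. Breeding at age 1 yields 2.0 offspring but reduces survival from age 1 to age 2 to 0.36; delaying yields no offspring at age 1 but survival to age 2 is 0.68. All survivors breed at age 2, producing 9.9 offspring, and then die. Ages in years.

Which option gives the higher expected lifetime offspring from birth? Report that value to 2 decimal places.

breed at age 1: R₀ = 0.64 × (2.0 + 0.36 × 9.9) = 0.64 × 5.5640 = 3.5610
delay to age 2: R₀ = 0.64 × (0.68 × 9.9) = 0.64 × 6.7320 = 4.3085
Higher: delay to age 2 (4.3085).

4.31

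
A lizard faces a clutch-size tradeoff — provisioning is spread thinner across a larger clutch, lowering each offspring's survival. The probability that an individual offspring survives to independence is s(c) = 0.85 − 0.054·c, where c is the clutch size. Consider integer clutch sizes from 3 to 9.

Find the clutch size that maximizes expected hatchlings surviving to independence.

Expected hatchlings surviving to independence = c × s(c):
  c=3: 3 × 0.688 = 2.064
  c=4: 4 × 0.634 = 2.536
  c=5: 5 × 0.580 = 2.900
  c=6: 6 × 0.526 = 3.156
  c=7: 7 × 0.472 = 3.304
  c=8: 8 × 0.418 = 3.344
  c=9: 9 × 0.364 = 3.276
Maximum at c = 8 (3.344 hatchlings surviving to independence).

8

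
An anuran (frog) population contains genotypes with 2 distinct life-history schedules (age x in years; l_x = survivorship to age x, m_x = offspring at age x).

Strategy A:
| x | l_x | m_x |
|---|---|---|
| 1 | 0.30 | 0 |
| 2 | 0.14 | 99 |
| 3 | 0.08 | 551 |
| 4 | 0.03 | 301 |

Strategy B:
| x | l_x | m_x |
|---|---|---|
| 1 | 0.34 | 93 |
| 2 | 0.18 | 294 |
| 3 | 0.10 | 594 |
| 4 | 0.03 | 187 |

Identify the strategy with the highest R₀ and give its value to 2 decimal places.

Strategy A: R₀ = 0.30×0 + 0.14×99 + 0.08×551 + 0.03×301 = 66.9700
Strategy B: R₀ = 0.34×93 + 0.18×294 + 0.10×594 + 0.03×187 = 149.5500
Highest R₀: strategy B with 149.5500.

149.55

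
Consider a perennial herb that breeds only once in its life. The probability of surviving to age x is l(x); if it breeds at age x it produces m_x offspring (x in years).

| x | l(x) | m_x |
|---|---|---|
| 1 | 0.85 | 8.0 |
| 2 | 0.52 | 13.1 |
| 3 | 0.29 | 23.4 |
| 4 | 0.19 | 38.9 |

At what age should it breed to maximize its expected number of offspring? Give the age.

Expected offspring if breeding at age x = l(x) × m_x:
  age 1: 0.85 × 8.0 = 6.800
  age 2: 0.52 × 13.1 = 6.812
  age 3: 0.29 × 23.4 = 6.786
  age 4: 0.19 × 38.9 = 7.391
Maximum at age 4 (7.391).

4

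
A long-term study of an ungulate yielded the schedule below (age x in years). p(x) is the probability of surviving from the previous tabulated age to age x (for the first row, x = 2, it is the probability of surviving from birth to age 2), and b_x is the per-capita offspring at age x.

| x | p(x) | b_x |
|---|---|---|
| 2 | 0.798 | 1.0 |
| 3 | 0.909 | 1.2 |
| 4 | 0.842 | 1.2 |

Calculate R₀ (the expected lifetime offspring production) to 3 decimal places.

2.401

Survivorship from birth: l_x = p_2·p_3·…·p_x.
  l_2 = 0.79800
  l_3 = 0.72538
  l_4 = 0.61077
R₀ = Σ l_x b_x:
  age 2: 0.79800 × 1.0 = 0.7980
  age 3: 0.72538 × 1.2 = 0.8705
  age 4: 0.61077 × 1.2 = 0.7329
R₀ = 0.7980 + 0.8705 + 0.7329 = 2.4014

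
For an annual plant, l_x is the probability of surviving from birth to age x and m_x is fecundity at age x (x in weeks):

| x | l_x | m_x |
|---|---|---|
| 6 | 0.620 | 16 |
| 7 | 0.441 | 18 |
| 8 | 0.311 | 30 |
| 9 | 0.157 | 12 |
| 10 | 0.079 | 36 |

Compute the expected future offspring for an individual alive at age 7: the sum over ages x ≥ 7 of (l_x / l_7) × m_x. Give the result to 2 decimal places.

l_7 = 0.441. Conditional survival from age 7 to x is l_x / l_7.
  x=7: (0.441/0.441) × 18 = 18.0000
  x=8: (0.311/0.441) × 30 = 21.1565
  x=9: (0.157/0.441) × 12 = 4.2721
  x=10: (0.079/0.441) × 36 = 6.4490
Sum = 18.0000 + 21.1565 + 4.2721 + 6.4490 = 49.8776

49.88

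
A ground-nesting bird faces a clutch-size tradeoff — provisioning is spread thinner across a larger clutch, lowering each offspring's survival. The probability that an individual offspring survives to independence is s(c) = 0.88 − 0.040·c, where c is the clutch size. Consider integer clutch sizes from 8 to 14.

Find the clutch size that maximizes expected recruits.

11

Expected recruits = c × s(c):
  c=8: 8 × 0.560 = 4.480
  c=9: 9 × 0.520 = 4.680
  c=10: 10 × 0.480 = 4.800
  c=11: 11 × 0.440 = 4.840
  c=12: 12 × 0.400 = 4.800
  c=13: 13 × 0.360 = 4.680
  c=14: 14 × 0.320 = 4.480
Maximum at c = 11 (4.840 recruits).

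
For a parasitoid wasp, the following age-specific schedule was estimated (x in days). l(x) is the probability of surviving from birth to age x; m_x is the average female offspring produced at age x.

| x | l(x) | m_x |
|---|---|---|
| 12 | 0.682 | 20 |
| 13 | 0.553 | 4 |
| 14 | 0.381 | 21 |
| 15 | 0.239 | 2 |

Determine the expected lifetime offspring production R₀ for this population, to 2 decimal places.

R₀ = Σ l(x) m_x:
  age 12: 0.682 × 20 = 13.6400
  age 13: 0.553 × 4 = 2.2120
  age 14: 0.381 × 21 = 8.0010
  age 15: 0.239 × 2 = 0.4780
R₀ = 13.6400 + 2.2120 + 8.0010 + 0.4780 = 24.3310

24.33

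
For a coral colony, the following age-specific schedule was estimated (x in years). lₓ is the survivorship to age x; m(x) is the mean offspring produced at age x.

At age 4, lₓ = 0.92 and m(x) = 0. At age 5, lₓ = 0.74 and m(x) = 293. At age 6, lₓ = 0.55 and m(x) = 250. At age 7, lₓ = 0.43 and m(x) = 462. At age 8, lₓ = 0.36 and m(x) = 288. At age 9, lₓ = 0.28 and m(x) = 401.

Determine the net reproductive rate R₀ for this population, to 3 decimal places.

R₀ = Σ lₓ m(x):
  age 4: 0.92 × 0 = 0.0000
  age 5: 0.74 × 293 = 216.8200
  age 6: 0.55 × 250 = 137.5000
  age 7: 0.43 × 462 = 198.6600
  age 8: 0.36 × 288 = 103.6800
  age 9: 0.28 × 401 = 112.2800
R₀ = 0.0000 + 216.8200 + 137.5000 + 198.6600 + 103.6800 + 112.2800 = 768.9400

768.940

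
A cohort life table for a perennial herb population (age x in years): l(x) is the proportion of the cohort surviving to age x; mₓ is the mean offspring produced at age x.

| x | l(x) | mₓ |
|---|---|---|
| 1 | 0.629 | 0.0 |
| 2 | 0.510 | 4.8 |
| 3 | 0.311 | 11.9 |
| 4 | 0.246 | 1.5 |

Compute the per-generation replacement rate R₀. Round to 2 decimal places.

6.52

R₀ = Σ l(x) mₓ:
  age 1: 0.629 × 0.0 = 0.0000
  age 2: 0.510 × 4.8 = 2.4480
  age 3: 0.311 × 11.9 = 3.7009
  age 4: 0.246 × 1.5 = 0.3690
R₀ = 0.0000 + 2.4480 + 3.7009 + 0.3690 = 6.5179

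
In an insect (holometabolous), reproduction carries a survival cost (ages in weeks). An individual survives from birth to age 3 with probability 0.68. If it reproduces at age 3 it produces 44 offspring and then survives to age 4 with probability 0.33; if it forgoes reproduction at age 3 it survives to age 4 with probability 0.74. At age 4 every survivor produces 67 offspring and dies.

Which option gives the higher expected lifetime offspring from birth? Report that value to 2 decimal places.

44.95

breed at age 3: R₀ = 0.68 × (44 + 0.33 × 67) = 0.68 × 66.1100 = 44.9548
delay to age 4: R₀ = 0.68 × (0.74 × 67) = 0.68 × 49.5800 = 33.7144
Higher: breed at age 3 (44.9548).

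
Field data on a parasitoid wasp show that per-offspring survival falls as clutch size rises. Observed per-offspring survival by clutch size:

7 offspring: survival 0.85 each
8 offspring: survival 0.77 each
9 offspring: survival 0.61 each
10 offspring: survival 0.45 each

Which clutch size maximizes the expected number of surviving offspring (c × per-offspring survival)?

Expected surviving offspring = c × s(c):
  c=7: 7 × 0.85 = 5.950
  c=8: 8 × 0.77 = 6.160
  c=9: 9 × 0.61 = 5.490
  c=10: 10 × 0.45 = 4.500
Maximum at c = 8 (6.160 surviving offspring).

8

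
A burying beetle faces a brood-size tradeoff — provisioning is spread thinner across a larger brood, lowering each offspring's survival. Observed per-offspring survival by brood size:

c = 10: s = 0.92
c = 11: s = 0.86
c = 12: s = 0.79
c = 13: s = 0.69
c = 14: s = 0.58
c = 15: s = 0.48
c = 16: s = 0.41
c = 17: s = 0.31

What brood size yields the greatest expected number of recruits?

12

Expected recruits = c × s(c):
  c=10: 10 × 0.92 = 9.200
  c=11: 11 × 0.86 = 9.460
  c=12: 12 × 0.79 = 9.480
  c=13: 13 × 0.69 = 8.970
  c=14: 14 × 0.58 = 8.120
  c=15: 15 × 0.48 = 7.200
  c=16: 16 × 0.41 = 6.560
  c=17: 17 × 0.31 = 5.270
Maximum at c = 12 (9.480 recruits).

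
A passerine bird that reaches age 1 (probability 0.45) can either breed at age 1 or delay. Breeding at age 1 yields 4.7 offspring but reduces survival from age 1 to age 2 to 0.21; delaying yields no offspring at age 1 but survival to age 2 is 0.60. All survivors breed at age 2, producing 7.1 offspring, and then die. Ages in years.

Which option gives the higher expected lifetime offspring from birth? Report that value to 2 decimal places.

breed at age 1: R₀ = 0.45 × (4.7 + 0.21 × 7.1) = 0.45 × 6.1910 = 2.7860
delay to age 2: R₀ = 0.45 × (0.60 × 7.1) = 0.45 × 4.2600 = 1.9170
Higher: breed at age 1 (2.7860).

2.79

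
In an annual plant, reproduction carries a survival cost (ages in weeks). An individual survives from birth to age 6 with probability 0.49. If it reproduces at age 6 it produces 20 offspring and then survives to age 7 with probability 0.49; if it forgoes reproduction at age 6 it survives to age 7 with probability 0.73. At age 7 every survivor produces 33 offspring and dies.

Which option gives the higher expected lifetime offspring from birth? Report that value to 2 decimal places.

breed at age 6: R₀ = 0.49 × (20 + 0.49 × 33) = 0.49 × 36.1700 = 17.7233
delay to age 7: R₀ = 0.49 × (0.73 × 33) = 0.49 × 24.0900 = 11.8041
Higher: breed at age 6 (17.7233).

17.72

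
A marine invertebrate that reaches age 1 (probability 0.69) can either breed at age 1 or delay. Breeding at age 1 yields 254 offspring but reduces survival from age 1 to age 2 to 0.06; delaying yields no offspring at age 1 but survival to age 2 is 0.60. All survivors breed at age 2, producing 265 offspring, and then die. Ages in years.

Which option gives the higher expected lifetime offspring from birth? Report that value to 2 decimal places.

186.23

breed at age 1: R₀ = 0.69 × (254 + 0.06 × 265) = 0.69 × 269.9000 = 186.2310
delay to age 2: R₀ = 0.69 × (0.60 × 265) = 0.69 × 159.0000 = 109.7100
Higher: breed at age 1 (186.2310).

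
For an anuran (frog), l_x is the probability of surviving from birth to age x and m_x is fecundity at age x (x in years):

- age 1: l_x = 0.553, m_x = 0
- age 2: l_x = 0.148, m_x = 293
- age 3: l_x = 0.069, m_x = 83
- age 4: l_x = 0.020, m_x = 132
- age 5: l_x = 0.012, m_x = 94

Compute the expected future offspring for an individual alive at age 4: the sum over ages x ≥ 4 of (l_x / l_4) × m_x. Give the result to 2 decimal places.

l_4 = 0.020. Conditional survival from age 4 to x is l_x / l_4.
  x=4: (0.020/0.020) × 132 = 132.0000
  x=5: (0.012/0.020) × 94 = 56.4000
Sum = 132.0000 + 56.4000 = 188.4000

188.40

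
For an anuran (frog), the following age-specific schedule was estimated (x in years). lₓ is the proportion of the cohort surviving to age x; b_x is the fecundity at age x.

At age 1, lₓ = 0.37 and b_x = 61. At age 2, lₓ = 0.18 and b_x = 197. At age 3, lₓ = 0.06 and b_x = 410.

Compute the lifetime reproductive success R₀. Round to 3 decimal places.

R₀ = Σ lₓ b_x:
  age 1: 0.37 × 61 = 22.5700
  age 2: 0.18 × 197 = 35.4600
  age 3: 0.06 × 410 = 24.6000
R₀ = 22.5700 + 35.4600 + 24.6000 = 82.6300

82.630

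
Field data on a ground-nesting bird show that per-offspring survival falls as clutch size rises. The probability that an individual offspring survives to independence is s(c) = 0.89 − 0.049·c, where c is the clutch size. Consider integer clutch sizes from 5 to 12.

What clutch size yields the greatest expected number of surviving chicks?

9

Expected surviving chicks = c × s(c):
  c=5: 5 × 0.645 = 3.225
  c=6: 6 × 0.596 = 3.576
  c=7: 7 × 0.547 = 3.829
  c=8: 8 × 0.498 = 3.984
  c=9: 9 × 0.449 = 4.041
  c=10: 10 × 0.400 = 4.000
  c=11: 11 × 0.351 = 3.861
  c=12: 12 × 0.302 = 3.624
Maximum at c = 9 (4.041 surviving chicks).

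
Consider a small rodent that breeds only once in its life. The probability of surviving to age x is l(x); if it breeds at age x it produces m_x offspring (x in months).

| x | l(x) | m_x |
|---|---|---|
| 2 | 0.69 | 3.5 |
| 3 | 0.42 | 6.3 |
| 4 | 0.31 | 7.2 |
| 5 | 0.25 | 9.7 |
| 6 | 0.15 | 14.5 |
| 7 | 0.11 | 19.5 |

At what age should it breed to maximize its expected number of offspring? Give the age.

3

Expected offspring if breeding at age x = l(x) × m_x:
  age 2: 0.69 × 3.5 = 2.415
  age 3: 0.42 × 6.3 = 2.646
  age 4: 0.31 × 7.2 = 2.232
  age 5: 0.25 × 9.7 = 2.425
  age 6: 0.15 × 14.5 = 2.175
  age 7: 0.11 × 19.5 = 2.145
Maximum at age 3 (2.646).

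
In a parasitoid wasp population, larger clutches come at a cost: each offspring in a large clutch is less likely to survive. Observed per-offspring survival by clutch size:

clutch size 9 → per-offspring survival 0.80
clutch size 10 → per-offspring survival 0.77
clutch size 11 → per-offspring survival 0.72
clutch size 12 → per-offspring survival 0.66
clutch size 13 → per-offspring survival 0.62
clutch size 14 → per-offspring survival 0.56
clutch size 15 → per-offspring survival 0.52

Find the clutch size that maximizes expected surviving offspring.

Expected surviving offspring = c × s(c):
  c=9: 9 × 0.80 = 7.200
  c=10: 10 × 0.77 = 7.700
  c=11: 11 × 0.72 = 7.920
  c=12: 12 × 0.66 = 7.920
  c=13: 13 × 0.62 = 8.060
  c=14: 14 × 0.56 = 7.840
  c=15: 15 × 0.52 = 7.800
Maximum at c = 13 (8.060 surviving offspring).

13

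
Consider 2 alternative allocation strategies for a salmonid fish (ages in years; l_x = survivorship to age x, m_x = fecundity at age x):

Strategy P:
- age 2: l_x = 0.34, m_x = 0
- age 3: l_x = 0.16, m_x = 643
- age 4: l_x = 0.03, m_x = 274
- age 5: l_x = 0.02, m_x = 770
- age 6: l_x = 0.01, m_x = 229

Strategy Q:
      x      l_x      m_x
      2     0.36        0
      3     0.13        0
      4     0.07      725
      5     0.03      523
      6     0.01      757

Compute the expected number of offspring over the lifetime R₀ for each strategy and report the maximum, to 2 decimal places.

Strategy P: R₀ = 0.34×0 + 0.16×643 + 0.03×274 + 0.02×770 + 0.01×229 = 128.7900
Strategy Q: R₀ = 0.36×0 + 0.13×0 + 0.07×725 + 0.03×523 + 0.01×757 = 74.0100
Highest R₀: strategy P with 128.7900.

128.79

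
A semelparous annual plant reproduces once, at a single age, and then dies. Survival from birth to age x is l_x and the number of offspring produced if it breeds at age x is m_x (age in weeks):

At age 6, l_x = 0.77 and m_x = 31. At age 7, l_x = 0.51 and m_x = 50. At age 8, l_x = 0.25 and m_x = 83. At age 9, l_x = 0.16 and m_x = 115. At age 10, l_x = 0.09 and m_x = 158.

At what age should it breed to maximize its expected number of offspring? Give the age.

7

Expected offspring if breeding at age x = l_x × m_x:
  age 6: 0.77 × 31 = 23.870
  age 7: 0.51 × 50 = 25.500
  age 8: 0.25 × 83 = 20.750
  age 9: 0.16 × 115 = 18.400
  age 10: 0.09 × 158 = 14.220
Maximum at age 7 (25.500).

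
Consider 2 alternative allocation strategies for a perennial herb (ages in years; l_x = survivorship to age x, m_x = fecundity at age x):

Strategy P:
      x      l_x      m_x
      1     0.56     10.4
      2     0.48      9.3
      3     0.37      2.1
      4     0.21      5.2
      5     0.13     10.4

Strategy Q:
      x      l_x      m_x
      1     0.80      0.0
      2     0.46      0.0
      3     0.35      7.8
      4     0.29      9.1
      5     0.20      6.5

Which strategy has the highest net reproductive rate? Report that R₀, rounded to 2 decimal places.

13.51

Strategy P: R₀ = 0.56×10.4 + 0.48×9.3 + 0.37×2.1 + 0.21×5.2 + 0.13×10.4 = 13.5090
Strategy Q: R₀ = 0.80×0.0 + 0.46×0.0 + 0.35×7.8 + 0.29×9.1 + 0.20×6.5 = 6.6690
Highest R₀: strategy P with 13.5090.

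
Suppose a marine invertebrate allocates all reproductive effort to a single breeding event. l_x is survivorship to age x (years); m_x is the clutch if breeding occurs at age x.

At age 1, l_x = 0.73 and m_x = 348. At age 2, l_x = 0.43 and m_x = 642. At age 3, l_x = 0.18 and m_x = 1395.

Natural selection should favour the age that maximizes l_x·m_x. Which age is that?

2

Expected offspring if breeding at age x = l_x × m_x:
  age 1: 0.73 × 348 = 254.040
  age 2: 0.43 × 642 = 276.060
  age 3: 0.18 × 1395 = 251.100
Maximum at age 2 (276.060).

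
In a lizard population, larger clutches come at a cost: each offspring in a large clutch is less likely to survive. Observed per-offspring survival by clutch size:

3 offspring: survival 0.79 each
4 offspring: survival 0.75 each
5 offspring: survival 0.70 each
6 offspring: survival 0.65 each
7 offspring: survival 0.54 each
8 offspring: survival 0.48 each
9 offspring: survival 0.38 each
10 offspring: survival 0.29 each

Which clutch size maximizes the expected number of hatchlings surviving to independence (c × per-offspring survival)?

Expected hatchlings surviving to independence = c × s(c):
  c=3: 3 × 0.79 = 2.370
  c=4: 4 × 0.75 = 3.000
  c=5: 5 × 0.70 = 3.500
  c=6: 6 × 0.65 = 3.900
  c=7: 7 × 0.54 = 3.780
  c=8: 8 × 0.48 = 3.840
  c=9: 9 × 0.38 = 3.420
  c=10: 10 × 0.29 = 2.900
Maximum at c = 6 (3.900 hatchlings surviving to independence).

6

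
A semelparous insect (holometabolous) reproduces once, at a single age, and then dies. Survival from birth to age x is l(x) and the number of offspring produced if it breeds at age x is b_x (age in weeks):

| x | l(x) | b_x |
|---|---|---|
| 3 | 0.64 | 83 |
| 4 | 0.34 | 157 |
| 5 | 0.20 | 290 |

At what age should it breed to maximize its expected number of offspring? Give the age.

Expected offspring if breeding at age x = l(x) × b_x:
  age 3: 0.64 × 83 = 53.120
  age 4: 0.34 × 157 = 53.380
  age 5: 0.20 × 290 = 58.000
Maximum at age 5 (58.000).

5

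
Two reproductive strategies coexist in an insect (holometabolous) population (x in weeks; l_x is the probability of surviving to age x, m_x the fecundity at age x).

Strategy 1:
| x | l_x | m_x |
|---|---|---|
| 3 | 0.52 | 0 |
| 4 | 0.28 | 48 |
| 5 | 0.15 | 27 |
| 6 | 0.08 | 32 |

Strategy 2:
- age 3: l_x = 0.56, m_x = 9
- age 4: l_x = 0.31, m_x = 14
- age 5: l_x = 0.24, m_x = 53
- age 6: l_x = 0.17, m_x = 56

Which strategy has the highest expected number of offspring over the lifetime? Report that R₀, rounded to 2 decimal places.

Strategy 1: R₀ = 0.52×0 + 0.28×48 + 0.15×27 + 0.08×32 = 20.0500
Strategy 2: R₀ = 0.56×9 + 0.31×14 + 0.24×53 + 0.17×56 = 31.6200
Highest R₀: strategy 2 with 31.6200.

31.62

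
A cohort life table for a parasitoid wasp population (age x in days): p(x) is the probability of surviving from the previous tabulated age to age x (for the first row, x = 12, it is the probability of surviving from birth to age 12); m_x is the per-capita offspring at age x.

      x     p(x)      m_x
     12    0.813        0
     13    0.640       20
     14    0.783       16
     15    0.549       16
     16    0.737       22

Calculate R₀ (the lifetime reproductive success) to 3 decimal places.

Survivorship from birth: l_x = p_12·p_13·…·p_x.
  l_12 = 0.81300
  l_13 = 0.52032
  l_14 = 0.40741
  l_15 = 0.22367
  l_16 = 0.16484
R₀ = Σ l_x m_x:
  age 12: 0.81300 × 0 = 0.0000
  age 13: 0.52032 × 20 = 10.4064
  age 14: 0.40741 × 16 = 6.5186
  age 15: 0.22367 × 16 = 3.5787
  age 16: 0.16484 × 22 = 3.6265
R₀ = 0.0000 + 10.4064 + 6.5186 + 3.5787 + 3.6265 = 24.1302

24.130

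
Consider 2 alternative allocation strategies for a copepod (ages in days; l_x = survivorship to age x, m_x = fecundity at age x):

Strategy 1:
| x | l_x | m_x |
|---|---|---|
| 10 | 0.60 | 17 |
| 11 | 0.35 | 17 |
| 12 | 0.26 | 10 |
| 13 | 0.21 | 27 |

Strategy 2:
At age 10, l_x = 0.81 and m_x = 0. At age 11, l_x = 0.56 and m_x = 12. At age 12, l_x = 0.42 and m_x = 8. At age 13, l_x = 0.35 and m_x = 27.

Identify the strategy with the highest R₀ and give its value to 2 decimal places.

Strategy 1: R₀ = 0.60×17 + 0.35×17 + 0.26×10 + 0.21×27 = 24.4200
Strategy 2: R₀ = 0.81×0 + 0.56×12 + 0.42×8 + 0.35×27 = 19.5300
Highest R₀: strategy 1 with 24.4200.

24.42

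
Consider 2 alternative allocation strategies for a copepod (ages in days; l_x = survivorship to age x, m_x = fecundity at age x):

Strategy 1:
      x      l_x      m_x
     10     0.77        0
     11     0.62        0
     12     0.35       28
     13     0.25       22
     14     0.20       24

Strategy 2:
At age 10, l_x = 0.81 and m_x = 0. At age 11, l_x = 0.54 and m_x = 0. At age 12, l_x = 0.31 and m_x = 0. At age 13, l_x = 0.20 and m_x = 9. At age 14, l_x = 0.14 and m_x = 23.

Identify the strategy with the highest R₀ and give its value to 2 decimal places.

Strategy 1: R₀ = 0.77×0 + 0.62×0 + 0.35×28 + 0.25×22 + 0.20×24 = 20.1000
Strategy 2: R₀ = 0.81×0 + 0.54×0 + 0.31×0 + 0.20×9 + 0.14×23 = 5.0200
Highest R₀: strategy 1 with 20.1000.

20.10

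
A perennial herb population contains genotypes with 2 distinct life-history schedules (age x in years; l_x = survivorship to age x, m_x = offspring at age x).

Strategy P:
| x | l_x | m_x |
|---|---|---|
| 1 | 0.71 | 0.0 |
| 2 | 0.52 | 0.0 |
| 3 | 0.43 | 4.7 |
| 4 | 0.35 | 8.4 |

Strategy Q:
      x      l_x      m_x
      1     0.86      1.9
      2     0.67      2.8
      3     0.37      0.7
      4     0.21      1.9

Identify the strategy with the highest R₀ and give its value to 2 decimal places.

4.96

Strategy P: R₀ = 0.71×0.0 + 0.52×0.0 + 0.43×4.7 + 0.35×8.4 = 4.9610
Strategy Q: R₀ = 0.86×1.9 + 0.67×2.8 + 0.37×0.7 + 0.21×1.9 = 4.1680
Highest R₀: strategy P with 4.9610.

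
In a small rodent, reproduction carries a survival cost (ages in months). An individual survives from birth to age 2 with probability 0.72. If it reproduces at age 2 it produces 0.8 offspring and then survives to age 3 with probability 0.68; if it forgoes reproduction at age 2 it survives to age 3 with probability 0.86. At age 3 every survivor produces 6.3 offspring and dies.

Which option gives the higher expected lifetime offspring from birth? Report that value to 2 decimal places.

3.90

breed at age 2: R₀ = 0.72 × (0.8 + 0.68 × 6.3) = 0.72 × 5.0840 = 3.6605
delay to age 3: R₀ = 0.72 × (0.86 × 6.3) = 0.72 × 5.4180 = 3.9010
Higher: delay to age 3 (3.9010).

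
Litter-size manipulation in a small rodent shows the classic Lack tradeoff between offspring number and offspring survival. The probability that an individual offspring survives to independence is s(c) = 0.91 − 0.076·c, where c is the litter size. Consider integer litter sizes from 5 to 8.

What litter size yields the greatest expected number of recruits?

Expected recruits = c × s(c):
  c=5: 5 × 0.530 = 2.650
  c=6: 6 × 0.454 = 2.724
  c=7: 7 × 0.378 = 2.646
  c=8: 8 × 0.302 = 2.416
Maximum at c = 6 (2.724 recruits).

6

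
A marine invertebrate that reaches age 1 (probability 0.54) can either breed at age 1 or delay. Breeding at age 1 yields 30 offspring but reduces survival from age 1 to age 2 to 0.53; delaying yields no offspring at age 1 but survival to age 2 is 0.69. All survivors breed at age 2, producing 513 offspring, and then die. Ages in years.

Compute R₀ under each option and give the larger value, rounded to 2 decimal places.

191.14

breed at age 1: R₀ = 0.54 × (30 + 0.53 × 513) = 0.54 × 301.8900 = 163.0206
delay to age 2: R₀ = 0.54 × (0.69 × 513) = 0.54 × 353.9700 = 191.1438
Higher: delay to age 2 (191.1438).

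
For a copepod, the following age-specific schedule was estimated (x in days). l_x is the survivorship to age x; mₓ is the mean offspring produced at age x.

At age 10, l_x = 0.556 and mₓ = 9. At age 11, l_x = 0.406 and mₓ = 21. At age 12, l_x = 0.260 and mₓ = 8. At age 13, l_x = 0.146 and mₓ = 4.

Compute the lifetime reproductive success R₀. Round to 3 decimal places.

16.194

R₀ = Σ l_x mₓ:
  age 10: 0.556 × 9 = 5.0040
  age 11: 0.406 × 21 = 8.5260
  age 12: 0.260 × 8 = 2.0800
  age 13: 0.146 × 4 = 0.5840
R₀ = 5.0040 + 8.5260 + 2.0800 + 0.5840 = 16.1940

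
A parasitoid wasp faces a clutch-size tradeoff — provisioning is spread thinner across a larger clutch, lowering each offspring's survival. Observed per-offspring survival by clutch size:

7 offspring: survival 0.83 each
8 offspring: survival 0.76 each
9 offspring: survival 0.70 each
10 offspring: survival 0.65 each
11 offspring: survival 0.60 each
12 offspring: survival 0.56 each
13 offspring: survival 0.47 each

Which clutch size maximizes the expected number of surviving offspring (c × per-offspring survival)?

Expected surviving offspring = c × s(c):
  c=7: 7 × 0.83 = 5.810
  c=8: 8 × 0.76 = 6.080
  c=9: 9 × 0.70 = 6.300
  c=10: 10 × 0.65 = 6.500
  c=11: 11 × 0.60 = 6.600
  c=12: 12 × 0.56 = 6.720
  c=13: 13 × 0.47 = 6.110
Maximum at c = 12 (6.720 surviving offspring).

12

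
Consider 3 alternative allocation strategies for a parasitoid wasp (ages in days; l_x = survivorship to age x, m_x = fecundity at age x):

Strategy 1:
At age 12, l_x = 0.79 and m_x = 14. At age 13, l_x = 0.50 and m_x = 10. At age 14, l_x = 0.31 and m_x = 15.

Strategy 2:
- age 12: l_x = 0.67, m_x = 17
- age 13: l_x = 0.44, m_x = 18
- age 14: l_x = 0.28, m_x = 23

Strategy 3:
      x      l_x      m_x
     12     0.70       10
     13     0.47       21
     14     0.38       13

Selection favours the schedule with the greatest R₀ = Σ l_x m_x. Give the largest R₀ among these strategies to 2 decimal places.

25.75

Strategy 1: R₀ = 0.79×14 + 0.50×10 + 0.31×15 = 20.7100
Strategy 2: R₀ = 0.67×17 + 0.44×18 + 0.28×23 = 25.7500
Strategy 3: R₀ = 0.70×10 + 0.47×21 + 0.38×13 = 21.8100
Highest R₀: strategy 2 with 25.7500.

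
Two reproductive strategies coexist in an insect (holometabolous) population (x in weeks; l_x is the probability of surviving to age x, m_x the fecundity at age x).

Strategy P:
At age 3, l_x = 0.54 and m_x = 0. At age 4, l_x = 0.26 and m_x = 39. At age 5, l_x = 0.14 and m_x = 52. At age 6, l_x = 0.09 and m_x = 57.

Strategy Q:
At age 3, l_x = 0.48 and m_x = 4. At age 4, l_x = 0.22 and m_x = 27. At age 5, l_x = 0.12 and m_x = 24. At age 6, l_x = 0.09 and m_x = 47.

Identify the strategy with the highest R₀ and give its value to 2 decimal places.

Strategy P: R₀ = 0.54×0 + 0.26×39 + 0.14×52 + 0.09×57 = 22.5500
Strategy Q: R₀ = 0.48×4 + 0.22×27 + 0.12×24 + 0.09×47 = 14.9700
Highest R₀: strategy P with 22.5500.

22.55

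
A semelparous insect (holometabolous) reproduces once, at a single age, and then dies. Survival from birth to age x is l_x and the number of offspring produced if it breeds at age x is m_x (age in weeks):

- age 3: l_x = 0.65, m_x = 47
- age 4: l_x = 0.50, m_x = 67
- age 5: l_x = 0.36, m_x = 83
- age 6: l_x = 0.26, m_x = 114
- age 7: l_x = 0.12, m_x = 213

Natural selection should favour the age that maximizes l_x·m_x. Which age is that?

Expected offspring if breeding at age x = l_x × m_x:
  age 3: 0.65 × 47 = 30.550
  age 4: 0.50 × 67 = 33.500
  age 5: 0.36 × 83 = 29.880
  age 6: 0.26 × 114 = 29.640
  age 7: 0.12 × 213 = 25.560
Maximum at age 4 (33.500).

4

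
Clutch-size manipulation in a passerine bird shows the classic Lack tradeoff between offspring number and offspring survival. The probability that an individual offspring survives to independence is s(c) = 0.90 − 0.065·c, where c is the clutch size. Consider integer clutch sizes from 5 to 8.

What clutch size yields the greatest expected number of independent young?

7

Expected independent young = c × s(c):
  c=5: 5 × 0.575 = 2.875
  c=6: 6 × 0.510 = 3.060
  c=7: 7 × 0.445 = 3.115
  c=8: 8 × 0.380 = 3.040
Maximum at c = 7 (3.115 independent young).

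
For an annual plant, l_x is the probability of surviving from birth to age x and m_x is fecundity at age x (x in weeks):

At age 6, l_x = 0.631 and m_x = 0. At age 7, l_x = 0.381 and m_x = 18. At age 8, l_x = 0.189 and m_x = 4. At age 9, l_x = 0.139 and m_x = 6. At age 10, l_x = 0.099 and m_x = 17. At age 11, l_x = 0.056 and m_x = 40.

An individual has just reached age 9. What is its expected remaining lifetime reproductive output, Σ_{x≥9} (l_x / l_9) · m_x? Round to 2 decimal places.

l_9 = 0.139. Conditional survival from age 9 to x is l_x / l_9.
  x=9: (0.139/0.139) × 6 = 6.0000
  x=10: (0.099/0.139) × 17 = 12.1079
  x=11: (0.056/0.139) × 40 = 16.1151
Sum = 6.0000 + 12.1079 + 16.1151 = 34.2230

34.22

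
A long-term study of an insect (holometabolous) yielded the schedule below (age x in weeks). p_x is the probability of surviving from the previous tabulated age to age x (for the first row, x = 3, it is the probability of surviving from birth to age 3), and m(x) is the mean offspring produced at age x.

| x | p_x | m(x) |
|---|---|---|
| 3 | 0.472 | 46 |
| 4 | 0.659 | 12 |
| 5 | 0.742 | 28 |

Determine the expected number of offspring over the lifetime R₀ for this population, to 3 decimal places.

Survivorship from birth: l_x = p_3·p_4·…·p_x.
  l_3 = 0.47200
  l_4 = 0.31105
  l_5 = 0.23080
R₀ = Σ l_x m(x):
  age 3: 0.47200 × 46 = 21.7120
  age 4: 0.31105 × 12 = 3.7326
  age 5: 0.23080 × 28 = 6.4624
R₀ = 21.7120 + 3.7326 + 6.4624 = 31.9070

31.907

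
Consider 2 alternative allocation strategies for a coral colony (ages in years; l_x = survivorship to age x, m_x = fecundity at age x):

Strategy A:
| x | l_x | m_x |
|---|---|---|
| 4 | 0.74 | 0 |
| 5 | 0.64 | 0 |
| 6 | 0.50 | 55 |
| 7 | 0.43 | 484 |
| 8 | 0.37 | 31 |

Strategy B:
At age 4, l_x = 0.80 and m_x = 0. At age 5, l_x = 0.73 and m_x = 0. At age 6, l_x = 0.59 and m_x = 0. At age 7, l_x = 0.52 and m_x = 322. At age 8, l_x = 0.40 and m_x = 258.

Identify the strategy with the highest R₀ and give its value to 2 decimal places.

270.64

Strategy A: R₀ = 0.74×0 + 0.64×0 + 0.50×55 + 0.43×484 + 0.37×31 = 247.0900
Strategy B: R₀ = 0.80×0 + 0.73×0 + 0.59×0 + 0.52×322 + 0.40×258 = 270.6400
Highest R₀: strategy B with 270.6400.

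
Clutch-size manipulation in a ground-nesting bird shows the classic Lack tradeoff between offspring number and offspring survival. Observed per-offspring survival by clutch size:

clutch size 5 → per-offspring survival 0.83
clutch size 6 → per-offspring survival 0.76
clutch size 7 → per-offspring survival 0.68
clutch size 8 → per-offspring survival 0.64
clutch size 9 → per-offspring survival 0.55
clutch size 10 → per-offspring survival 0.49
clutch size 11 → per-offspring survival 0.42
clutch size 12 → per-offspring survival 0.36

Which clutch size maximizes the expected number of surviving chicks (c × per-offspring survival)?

8

Expected surviving chicks = c × s(c):
  c=5: 5 × 0.83 = 4.150
  c=6: 6 × 0.76 = 4.560
  c=7: 7 × 0.68 = 4.760
  c=8: 8 × 0.64 = 5.120
  c=9: 9 × 0.55 = 4.950
  c=10: 10 × 0.49 = 4.900
  c=11: 11 × 0.42 = 4.620
  c=12: 12 × 0.36 = 4.320
Maximum at c = 8 (5.120 surviving chicks).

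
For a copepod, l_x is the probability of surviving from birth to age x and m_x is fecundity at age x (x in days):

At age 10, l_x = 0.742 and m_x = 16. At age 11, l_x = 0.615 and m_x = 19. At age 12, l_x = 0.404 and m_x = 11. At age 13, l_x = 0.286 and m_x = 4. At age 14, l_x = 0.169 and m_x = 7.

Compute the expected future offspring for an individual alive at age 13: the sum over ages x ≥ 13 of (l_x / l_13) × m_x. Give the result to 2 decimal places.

l_13 = 0.286. Conditional survival from age 13 to x is l_x / l_13.
  x=13: (0.286/0.286) × 4 = 4.0000
  x=14: (0.169/0.286) × 7 = 4.1364
Sum = 4.0000 + 4.1364 = 8.1364

8.14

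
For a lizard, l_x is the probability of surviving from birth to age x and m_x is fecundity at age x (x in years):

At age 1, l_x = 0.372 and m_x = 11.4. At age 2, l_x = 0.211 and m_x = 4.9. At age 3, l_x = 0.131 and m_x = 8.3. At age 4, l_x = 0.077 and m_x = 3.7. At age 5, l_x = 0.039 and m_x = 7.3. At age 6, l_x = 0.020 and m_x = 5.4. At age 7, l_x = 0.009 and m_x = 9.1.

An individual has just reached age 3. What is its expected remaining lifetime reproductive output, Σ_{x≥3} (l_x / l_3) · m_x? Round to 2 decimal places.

l_3 = 0.131. Conditional survival from age 3 to x is l_x / l_3.
  x=3: (0.131/0.131) × 8.3 = 8.3000
  x=4: (0.077/0.131) × 3.7 = 2.1748
  x=5: (0.039/0.131) × 7.3 = 2.1733
  x=6: (0.020/0.131) × 5.4 = 0.8244
  x=7: (0.009/0.131) × 9.1 = 0.6252
Sum = 8.3000 + 2.1748 + 2.1733 + 0.8244 + 0.6252 = 14.0977

14.10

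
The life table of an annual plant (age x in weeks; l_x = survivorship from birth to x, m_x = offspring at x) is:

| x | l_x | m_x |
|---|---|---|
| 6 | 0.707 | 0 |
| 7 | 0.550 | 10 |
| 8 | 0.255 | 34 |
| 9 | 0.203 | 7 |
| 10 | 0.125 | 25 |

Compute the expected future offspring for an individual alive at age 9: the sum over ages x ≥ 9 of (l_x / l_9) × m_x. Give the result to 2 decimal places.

l_9 = 0.203. Conditional survival from age 9 to x is l_x / l_9.
  x=9: (0.203/0.203) × 7 = 7.0000
  x=10: (0.125/0.203) × 25 = 15.3941
Sum = 7.0000 + 15.3941 = 22.3941

22.39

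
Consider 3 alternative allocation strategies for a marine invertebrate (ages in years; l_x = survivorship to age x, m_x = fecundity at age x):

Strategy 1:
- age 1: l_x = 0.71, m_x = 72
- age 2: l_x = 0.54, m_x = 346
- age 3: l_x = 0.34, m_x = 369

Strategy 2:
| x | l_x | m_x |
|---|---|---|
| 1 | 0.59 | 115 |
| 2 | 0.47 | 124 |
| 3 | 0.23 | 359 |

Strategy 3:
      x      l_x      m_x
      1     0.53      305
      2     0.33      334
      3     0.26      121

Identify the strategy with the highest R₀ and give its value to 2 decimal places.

363.42

Strategy 1: R₀ = 0.71×72 + 0.54×346 + 0.34×369 = 363.4200
Strategy 2: R₀ = 0.59×115 + 0.47×124 + 0.23×359 = 208.7000
Strategy 3: R₀ = 0.53×305 + 0.33×334 + 0.26×121 = 303.3300
Highest R₀: strategy 1 with 363.4200.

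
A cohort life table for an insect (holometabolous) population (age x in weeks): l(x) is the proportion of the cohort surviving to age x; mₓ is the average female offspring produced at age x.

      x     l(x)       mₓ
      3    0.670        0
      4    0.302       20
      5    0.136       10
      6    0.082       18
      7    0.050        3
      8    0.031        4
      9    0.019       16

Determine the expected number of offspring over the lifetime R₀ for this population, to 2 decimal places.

9.45

R₀ = Σ l(x) mₓ:
  age 3: 0.670 × 0 = 0.0000
  age 4: 0.302 × 20 = 6.0400
  age 5: 0.136 × 10 = 1.3600
  age 6: 0.082 × 18 = 1.4760
  age 7: 0.050 × 3 = 0.1500
  age 8: 0.031 × 4 = 0.1240
  age 9: 0.019 × 16 = 0.3040
R₀ = 0.0000 + 6.0400 + 1.3600 + 1.4760 + 0.1500 + 0.1240 + 0.3040 = 9.4540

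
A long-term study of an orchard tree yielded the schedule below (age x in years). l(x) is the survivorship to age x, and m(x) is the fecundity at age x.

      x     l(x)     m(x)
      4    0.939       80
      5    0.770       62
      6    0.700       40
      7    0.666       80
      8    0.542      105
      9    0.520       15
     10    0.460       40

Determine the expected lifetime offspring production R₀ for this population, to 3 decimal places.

287.250

R₀ = Σ l(x) m(x):
  age 4: 0.939 × 80 = 75.1200
  age 5: 0.770 × 62 = 47.7400
  age 6: 0.700 × 40 = 28.0000
  age 7: 0.666 × 80 = 53.2800
  age 8: 0.542 × 105 = 56.9100
  age 9: 0.520 × 15 = 7.8000
  age 10: 0.460 × 40 = 18.4000
R₀ = 75.1200 + 47.7400 + 28.0000 + 53.2800 + 56.9100 + 7.8000 + 18.4000 = 287.2500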